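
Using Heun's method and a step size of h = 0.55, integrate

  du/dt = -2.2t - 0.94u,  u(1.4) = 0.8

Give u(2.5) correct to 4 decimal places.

-2.7579

Heun: k1 = f(t_n, u_n); k2 = f(t_n + h, u_n + h·k1); u_{n+1} = u_n + (h/2)·(k1 + k2).
t=1.400000, u=0.800000:
  k1 = f(1.400000, 0.800000) = -3.832000
  k2 = f(1.950000, -1.307600) = -3.060856
  u ← 0.800000 + (0.55/2)·(-3.832000 + (-3.060856)) = -1.095535
t=1.950000, u=-1.095535:
  k1 = f(1.950000, -1.095535) = -3.260197
  k2 = f(2.500000, -2.888644) = -2.784675
  u ← -1.095535 + (0.55/2)·(-3.260197 + (-2.784675)) = -2.757875
u(2.5) ≈ -2.7579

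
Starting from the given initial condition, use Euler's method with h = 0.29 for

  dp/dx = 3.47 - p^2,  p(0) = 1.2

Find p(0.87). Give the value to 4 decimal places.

1.8624

Euler: p_{n+1} = p_n + h·f(x_n, p_n).
x=0.000000, p=1.200000: f=2.030000 → p ← 1.200000 + 0.29·2.030000 = 1.788700
x=0.290000, p=1.788700: f=0.270552 → p ← 1.788700 + 0.29·0.270552 = 1.867160
x=0.580000, p=1.867160: f=-0.016287 → p ← 1.867160 + 0.29·(-0.016287) = 1.862437
p(0.87) ≈ 1.8624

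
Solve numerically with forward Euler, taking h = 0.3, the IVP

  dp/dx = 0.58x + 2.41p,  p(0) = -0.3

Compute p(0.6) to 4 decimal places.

Euler: p_{n+1} = p_n + h·f(x_n, p_n).
x=0.000000, p=-0.300000: f=-0.723000 → p ← -0.300000 + 0.3·(-0.723000) = -0.516900
x=0.300000, p=-0.516900: f=-1.071729 → p ← -0.516900 + 0.3·(-1.071729) = -0.838419
p(0.6) ≈ -0.8384

-0.8384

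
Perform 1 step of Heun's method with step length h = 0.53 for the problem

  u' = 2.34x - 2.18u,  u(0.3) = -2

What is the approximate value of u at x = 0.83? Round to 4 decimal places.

-0.5384

Heun: k1 = f(x_n, u_n); k2 = f(x_n + h, u_n + h·k1); u_{n+1} = u_n + (h/2)·(k1 + k2).
x=0.300000, u=-2.000000:
  k1 = f(0.300000, -2.000000) = 5.062000
  k2 = f(0.830000, 0.682860) = 0.453565
  u ← -2.000000 + (0.53/2)·(5.062000 + 0.453565) = -0.538375
u(0.83) ≈ -0.5384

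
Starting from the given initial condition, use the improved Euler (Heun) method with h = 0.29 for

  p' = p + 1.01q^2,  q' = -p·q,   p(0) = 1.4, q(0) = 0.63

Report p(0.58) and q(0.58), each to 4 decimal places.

Heun on (p,q): k1 = f(t_n, state_n); k2 = f(t_n + h, state_n + h·k1); state_{n+1} = state_n + (h/2)·(k1 + k2).
0.000000: (1.400000, 0.630000)
  k1 = (1.800869, -0.882000)
  predictor → (1.922252, 0.374220)
  k2 = (2.063693, -0.719345)
  → (1.960361, 0.397805)
0.290000: (1.960361, 0.397805)
  k1 = (2.120193, -0.779842)
  predictor → (2.575217, 0.171651)
  k2 = (2.604976, -0.442038)
  → (2.645511, 0.220632)
(p(0.58), q(0.58)) ≈ (2.6455, 0.2206)

2.6455, 0.2206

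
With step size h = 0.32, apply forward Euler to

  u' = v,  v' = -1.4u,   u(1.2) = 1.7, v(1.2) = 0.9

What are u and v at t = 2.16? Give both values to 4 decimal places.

Euler on (u,v): u_{n+1} = u_n + h·u', v_{n+1} = v_n + h·v'.
1.200000: (1.700000, 0.900000); f=(0.900000, -2.380000) → (1.988000, 0.138400)
1.520000: (1.988000, 0.138400); f=(0.138400, -2.783200) → (2.032288, -0.752224)
1.840000: (2.032288, -0.752224); f=(-0.752224, -2.845203) → (1.791576, -1.662689)
(u(2.16), v(2.16)) ≈ (1.7916, -1.6627)

1.7916, -1.6627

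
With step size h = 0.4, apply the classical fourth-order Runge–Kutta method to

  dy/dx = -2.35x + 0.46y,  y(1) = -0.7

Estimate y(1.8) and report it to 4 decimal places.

RK4: k1 = f(x_n, y_n); k2 = f(x_n + h/2, y_n + (h/2)·k1); k3 = f(x_n + h/2, y_n + (h/2)·k2); k4 = f(x_n + h, y_n + h·k3); y_{n+1} = y_n + (h/6)·(k1 + 2k2 + 2k3 + k4).
x=1.000000, y=-0.700000:
  k1 = f(1.000000, -0.700000) = -2.672000
  k2 = f(1.200000, -1.234400) = -3.387824
  k3 = f(1.200000, -1.377565) = -3.453680
  k4 = f(1.400000, -2.081472) = -4.247477
  y ← -0.700000 + (0.4/6)·(k1 + 2k2 + 2k3 + k4) = -2.073499
x=1.400000, y=-2.073499:
  k1 = f(1.400000, -2.073499) = -4.243810
  k2 = f(1.600000, -2.922261) = -5.104240
  k3 = f(1.600000, -3.094347) = -5.183400
  k4 = f(1.800000, -4.146859) = -6.137555
  y ← -2.073499 + (0.4/6)·(k1 + 2k2 + 2k3 + k4) = -4.137275
y(1.8) ≈ -4.1373

-4.1373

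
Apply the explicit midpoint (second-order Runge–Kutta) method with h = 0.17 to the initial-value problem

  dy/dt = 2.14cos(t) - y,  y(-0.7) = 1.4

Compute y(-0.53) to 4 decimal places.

Midpoint: k1 = f(t_n, y_n); k2 = f(t_n + h/2, y_n + (h/2)·k1); y_{n+1} = y_n + h·k2.
t=-0.700000, y=1.400000:
  k1 = f(-0.700000, 1.400000) = 0.236762
  k2 = f(-0.615000, 1.420125) = 0.327770
  y ← 1.400000 + 0.17·0.327770 = 1.455721
y(-0.53) ≈ 1.4557

1.4557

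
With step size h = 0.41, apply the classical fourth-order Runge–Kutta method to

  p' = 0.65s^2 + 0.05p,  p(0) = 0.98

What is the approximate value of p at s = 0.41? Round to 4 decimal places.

1.0153

RK4: k1 = f(s_n, p_n); k2 = f(s_n + h/2, p_n + (h/2)·k1); k3 = f(s_n + h/2, p_n + (h/2)·k2); k4 = f(s_n + h, p_n + h·k3); p_{n+1} = p_n + (h/6)·(k1 + 2k2 + 2k3 + k4).
s=0.000000, p=0.980000:
  k1 = f(0.000000, 0.980000) = 0.049000
  k2 = f(0.205000, 0.990045) = 0.076818
  k3 = f(0.205000, 0.995748) = 0.077104
  k4 = f(0.410000, 1.011612) = 0.159846
  p ← 0.980000 + (0.41/6)·(k1 + 2k2 + 2k3 + k4) = 1.015307
p(0.41) ≈ 1.0153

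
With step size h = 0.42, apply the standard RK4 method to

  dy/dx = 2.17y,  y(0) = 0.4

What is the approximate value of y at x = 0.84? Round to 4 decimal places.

RK4: k1 = f(x_n, y_n); k2 = f(x_n + h/2, y_n + (h/2)·k1); k3 = f(x_n + h/2, y_n + (h/2)·k2); k4 = f(x_n + h, y_n + h·k3); y_{n+1} = y_n + (h/6)·(k1 + 2k2 + 2k3 + k4).
x=0.000000, y=0.400000:
  k1 = f(0.000000, 0.400000) = 0.868000
  k2 = f(0.210000, 0.582280) = 1.263548
  k3 = f(0.210000, 0.665345) = 1.443799
  k4 = f(0.420000, 1.006395) = 2.183878
  y ← 0.400000 + (0.42/6)·(k1 + 2k2 + 2k3 + k4) = 0.992660
x=0.420000, y=0.992660:
  k1 = f(0.420000, 0.992660) = 2.154072
  k2 = f(0.630000, 1.445015) = 3.135683
  k3 = f(0.630000, 1.651153) = 3.583003
  k4 = f(0.840000, 2.497521) = 5.419621
  y ← 0.992660 + (0.42/6)·(k1 + 2k2 + 2k3 + k4) = 2.463434
y(0.84) ≈ 2.4634

2.4634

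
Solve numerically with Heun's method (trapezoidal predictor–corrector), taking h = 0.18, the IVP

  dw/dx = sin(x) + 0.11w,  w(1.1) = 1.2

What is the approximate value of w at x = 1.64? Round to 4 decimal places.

1.8102

Heun: k1 = f(x_n, w_n); k2 = f(x_n + h, w_n + h·k1); w_{n+1} = w_n + (h/2)·(k1 + k2).
x=1.100000, w=1.200000:
  k1 = f(1.100000, 1.200000) = 1.023207
  k2 = f(1.280000, 1.384177) = 1.110275
  w ← 1.200000 + (0.18/2)·(1.023207 + 1.110275) = 1.392013
x=1.280000, w=1.392013:
  k1 = f(1.280000, 1.392013) = 1.111137
  k2 = f(1.460000, 1.592018) = 1.168990
  w ← 1.392013 + (0.18/2)·(1.111137 + 1.168990) = 1.597225
x=1.460000, w=1.597225:
  k1 = f(1.460000, 1.597225) = 1.169563
  k2 = f(1.640000, 1.807746) = 1.196458
  w ← 1.597225 + (0.18/2)·(1.169563 + 1.196458) = 1.810167
w(1.64) ≈ 1.8102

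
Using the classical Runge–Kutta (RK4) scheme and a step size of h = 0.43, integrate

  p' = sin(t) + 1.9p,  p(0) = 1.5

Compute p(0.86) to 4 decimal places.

RK4: k1 = f(t_n, p_n); k2 = f(t_n + h/2, p_n + (h/2)·k1); k3 = f(t_n + h/2, p_n + (h/2)·k2); k4 = f(t_n + h, p_n + h·k3); p_{n+1} = p_n + (h/6)·(k1 + 2k2 + 2k3 + k4).
t=0.000000, p=1.500000:
  k1 = f(0.000000, 1.500000) = 2.850000
  k2 = f(0.215000, 2.112750) = 4.227572
  k3 = f(0.215000, 2.408928) = 4.790311
  k4 = f(0.430000, 3.559834) = 7.180555
  p ← 1.500000 + (0.43/6)·(k1 + 2k2 + 2k3 + k4) = 3.511420
t=0.430000, p=3.511420:
  k1 = f(0.430000, 3.511420) = 7.088568
  k2 = f(0.645000, 5.035462) = 10.168576
  k3 = f(0.645000, 5.697664) = 11.426759
  k4 = f(0.860000, 8.424926) = 16.765202
  p ← 3.511420 + (0.43/6)·(k1 + 2k2 + 2k3 + k4) = 8.316271
p(0.86) ≈ 8.3163

8.3163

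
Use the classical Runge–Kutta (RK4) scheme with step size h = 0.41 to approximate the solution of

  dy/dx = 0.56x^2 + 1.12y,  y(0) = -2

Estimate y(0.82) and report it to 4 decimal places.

RK4: k1 = f(x_n, y_n); k2 = f(x_n + h/2, y_n + (h/2)·k1); k3 = f(x_n + h/2, y_n + (h/2)·k2); k4 = f(x_n + h, y_n + h·k3); y_{n+1} = y_n + (h/6)·(k1 + 2k2 + 2k3 + k4).
x=0.000000, y=-2.000000:
  k1 = f(0.000000, -2.000000) = -2.240000
  k2 = f(0.205000, -2.459200) = -2.730770
  k3 = f(0.205000, -2.559808) = -2.843451
  k4 = f(0.410000, -3.165815) = -3.451577
  y ← -2.000000 + (0.41/6)·(k1 + 2k2 + 2k3 + k4) = -3.150735
x=0.410000, y=-3.150735:
  k1 = f(0.410000, -3.150735) = -3.434687
  k2 = f(0.615000, -3.854845) = -4.105621
  k3 = f(0.615000, -3.992387) = -4.259667
  k4 = f(0.820000, -4.897198) = -5.108318
  y ← -3.150735 + (0.41/6)·(k1 + 2k2 + 2k3 + k4) = -4.877763
y(0.82) ≈ -4.8778

-4.8778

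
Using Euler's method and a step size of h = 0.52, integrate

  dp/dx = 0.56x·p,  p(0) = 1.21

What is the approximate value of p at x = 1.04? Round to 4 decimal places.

1.3932

Euler: p_{n+1} = p_n + h·f(x_n, p_n).
x=0.000000, p=1.210000: f=0.000000 → p ← 1.210000 + 0.52·0.000000 = 1.210000
x=0.520000, p=1.210000: f=0.352352 → p ← 1.210000 + 0.52·0.352352 = 1.393223
p(1.04) ≈ 1.3932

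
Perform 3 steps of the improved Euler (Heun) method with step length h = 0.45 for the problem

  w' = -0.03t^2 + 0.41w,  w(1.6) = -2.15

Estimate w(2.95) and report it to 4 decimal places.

-3.9996

Heun: k1 = f(t_n, w_n); k2 = f(t_n + h, w_n + h·k1); w_{n+1} = w_n + (h/2)·(k1 + k2).
t=1.600000, w=-2.150000:
  k1 = f(1.600000, -2.150000) = -0.958300
  k2 = f(2.050000, -2.581235) = -1.184381
  w ← -2.150000 + (0.45/2)·(-0.958300 + (-1.184381)) = -2.632103
t=2.050000, w=-2.632103:
  k1 = f(2.050000, -2.632103) = -1.205237
  k2 = f(2.500000, -3.174460) = -1.489029
  w ← -2.632103 + (0.45/2)·(-1.205237 + (-1.489029)) = -3.238313
t=2.500000, w=-3.238313:
  k1 = f(2.500000, -3.238313) = -1.515208
  k2 = f(2.950000, -3.920157) = -1.868339
  w ← -3.238313 + (0.45/2)·(-1.515208 + (-1.868339)) = -3.999611
w(2.95) ≈ -3.9996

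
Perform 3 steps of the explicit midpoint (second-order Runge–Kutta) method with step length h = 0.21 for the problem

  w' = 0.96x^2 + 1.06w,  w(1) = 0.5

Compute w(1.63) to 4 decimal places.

Midpoint: k1 = f(x_n, w_n); k2 = f(x_n + h/2, w_n + (h/2)·k1); w_{n+1} = w_n + h·k2.
x=1.000000, w=0.500000:
  k1 = f(1.000000, 0.500000) = 1.490000
  k2 = f(1.105000, 0.656450) = 1.868021
  w ← 0.500000 + 0.21·1.868021 = 0.892284
x=1.210000, w=0.892284:
  k1 = f(1.210000, 0.892284) = 2.351357
  k2 = f(1.315000, 1.139177) = 2.867584
  w ← 0.892284 + 0.21·2.867584 = 1.494477
x=1.420000, w=1.494477:
  k1 = f(1.420000, 1.494477) = 3.519890
  k2 = f(1.525000, 1.864065) = 4.208509
  w ← 1.494477 + 0.21·4.208509 = 2.378264
w(1.63) ≈ 2.3783

2.3783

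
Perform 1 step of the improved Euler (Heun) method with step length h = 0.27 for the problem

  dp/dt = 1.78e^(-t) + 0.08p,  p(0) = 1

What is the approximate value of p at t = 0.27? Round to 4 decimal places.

1.4508

Heun: k1 = f(t_n, p_n); k2 = f(t_n + h, p_n + h·k1); p_{n+1} = p_n + (h/2)·(k1 + k2).
t=0.000000, p=1.000000:
  k1 = f(0.000000, 1.000000) = 1.860000
  k2 = f(0.270000, 1.502200) = 1.478991
  p ← 1.000000 + (0.27/2)·(1.860000 + 1.478991) = 1.450764
p(0.27) ≈ 1.4508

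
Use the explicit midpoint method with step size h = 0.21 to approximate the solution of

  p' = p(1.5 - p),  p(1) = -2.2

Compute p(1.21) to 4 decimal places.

-5.1218

Midpoint: k1 = f(t_n, p_n); k2 = f(t_n + h/2, p_n + (h/2)·k1); p_{n+1} = p_n + h·k2.
t=1.000000, p=-2.200000:
  k1 = f(1.000000, -2.200000) = -8.140000
  k2 = f(1.105000, -3.054700) = -13.913242
  p ← -2.200000 + 0.21·(-13.913242) = -5.121781
p(1.21) ≈ -5.1218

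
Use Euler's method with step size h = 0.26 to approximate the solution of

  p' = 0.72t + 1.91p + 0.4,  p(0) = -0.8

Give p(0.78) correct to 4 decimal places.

-2.0189

Euler: p_{n+1} = p_n + h·f(t_n, p_n).
t=0.000000, p=-0.800000: f=-1.128000 → p ← -0.800000 + 0.26·(-1.128000) = -1.093280
t=0.260000, p=-1.093280: f=-1.500965 → p ← -1.093280 + 0.26·(-1.500965) = -1.483531
t=0.520000, p=-1.483531: f=-2.059144 → p ← -1.483531 + 0.26·(-2.059144) = -2.018908
p(0.78) ≈ -2.0189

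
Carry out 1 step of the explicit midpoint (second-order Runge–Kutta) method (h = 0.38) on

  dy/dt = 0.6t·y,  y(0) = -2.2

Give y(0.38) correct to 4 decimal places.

Midpoint: k1 = f(t_n, y_n); k2 = f(t_n + h/2, y_n + (h/2)·k1); y_{n+1} = y_n + h·k2.
t=0.000000, y=-2.200000:
  k1 = f(0.000000, -2.200000) = 0.000000
  k2 = f(0.190000, -2.200000) = -0.250800
  y ← -2.200000 + 0.38·(-0.250800) = -2.295304
y(0.38) ≈ -2.2953

-2.2953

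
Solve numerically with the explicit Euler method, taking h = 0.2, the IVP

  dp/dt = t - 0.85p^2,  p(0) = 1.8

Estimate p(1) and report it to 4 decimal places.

Euler: p_{n+1} = p_n + h·f(t_n, p_n).
t=0.000000, p=1.800000: f=-2.754000 → p ← 1.800000 + 0.2·(-2.754000) = 1.249200
t=0.200000, p=1.249200: f=-1.126426 → p ← 1.249200 + 0.2·(-1.126426) = 1.023915
t=0.400000, p=1.023915: f=-0.491141 → p ← 1.023915 + 0.2·(-0.491141) = 0.925687
t=0.600000, p=0.925687: f=-0.128361 → p ← 0.925687 + 0.2·(-0.128361) = 0.900014
t=0.800000, p=0.900014: f=0.111478 → p ← 0.900014 + 0.2·0.111478 = 0.922310
p(1) ≈ 0.9223

0.9223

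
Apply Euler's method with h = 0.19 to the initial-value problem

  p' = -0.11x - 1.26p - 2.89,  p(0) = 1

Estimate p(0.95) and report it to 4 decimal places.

-1.4865

Euler: p_{n+1} = p_n + h·f(x_n, p_n).
x=0.000000, p=1.000000: f=-4.150000 → p ← 1.000000 + 0.19·(-4.150000) = 0.211500
x=0.190000, p=0.211500: f=-3.177390 → p ← 0.211500 + 0.19·(-3.177390) = -0.392204
x=0.380000, p=-0.392204: f=-2.437623 → p ← -0.392204 + 0.19·(-2.437623) = -0.855352
x=0.570000, p=-0.855352: f=-1.874956 → p ← -0.855352 + 0.19·(-1.874956) = -1.211594
x=0.760000, p=-1.211594: f=-1.446991 → p ← -1.211594 + 0.19·(-1.446991) = -1.486522
p(0.95) ≈ -1.4865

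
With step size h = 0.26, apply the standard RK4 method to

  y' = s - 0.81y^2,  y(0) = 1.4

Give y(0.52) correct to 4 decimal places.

RK4: k1 = f(s_n, y_n); k2 = f(s_n + h/2, y_n + (h/2)·k1); k3 = f(s_n + h/2, y_n + (h/2)·k2); k4 = f(s_n + h, y_n + h·k3); y_{n+1} = y_n + (h/6)·(k1 + 2k2 + 2k3 + k4).
s=0.000000, y=1.400000:
  k1 = f(0.000000, 1.400000) = -1.587600
  k2 = f(0.130000, 1.193612) = -1.024015
  k3 = f(0.130000, 1.266878) = -1.170034
  k4 = f(0.260000, 1.095791) = -0.712614
  y ← 1.400000 + (0.26/6)·(k1 + 2k2 + 2k3 + k4) = 1.110173
s=0.260000, y=1.110173:
  k1 = f(0.260000, 1.110173) = -0.738312
  k2 = f(0.390000, 1.014193) = -0.443155
  k3 = f(0.390000, 1.052563) = -0.507390
  k4 = f(0.520000, 0.978252) = -0.255151
  y ← 1.110173 + (0.26/6)·(k1 + 2k2 + 2k3 + k4) = 0.984743
y(0.52) ≈ 0.9847

0.9847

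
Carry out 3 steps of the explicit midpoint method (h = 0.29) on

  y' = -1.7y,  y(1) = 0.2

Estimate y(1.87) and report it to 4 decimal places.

0.0497

Midpoint: k1 = f(t_n, y_n); k2 = f(t_n + h/2, y_n + (h/2)·k1); y_{n+1} = y_n + h·k2.
t=1.000000, y=0.200000:
  k1 = f(1.000000, 0.200000) = -0.340000
  k2 = f(1.145000, 0.150700) = -0.256190
  y ← 0.200000 + 0.29·(-0.256190) = 0.125705
t=1.290000, y=0.125705:
  k1 = f(1.290000, 0.125705) = -0.213698
  k2 = f(1.435000, 0.094719) = -0.161022
  y ← 0.125705 + 0.29·(-0.161022) = 0.079009
t=1.580000, y=0.079009:
  k1 = f(1.580000, 0.079009) = -0.134315
  k2 = f(1.725000, 0.059533) = -0.101206
  y ← 0.079009 + 0.29·(-0.101206) = 0.049659
y(1.87) ≈ 0.0497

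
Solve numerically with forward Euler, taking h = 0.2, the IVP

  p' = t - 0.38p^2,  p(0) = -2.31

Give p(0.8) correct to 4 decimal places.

Euler: p_{n+1} = p_n + h·f(t_n, p_n).
t=0.000000, p=-2.310000: f=-2.027718 → p ← -2.310000 + 0.2·(-2.027718) = -2.715544
t=0.200000, p=-2.715544: f=-2.602187 → p ← -2.715544 + 0.2·(-2.602187) = -3.235981
t=0.400000, p=-3.235981: f=-3.579198 → p ← -3.235981 + 0.2·(-3.579198) = -3.951821
t=0.600000, p=-3.951821: f=-5.334417 → p ← -3.951821 + 0.2·(-5.334417) = -5.018704
p(0.8) ≈ -5.0187

-5.0187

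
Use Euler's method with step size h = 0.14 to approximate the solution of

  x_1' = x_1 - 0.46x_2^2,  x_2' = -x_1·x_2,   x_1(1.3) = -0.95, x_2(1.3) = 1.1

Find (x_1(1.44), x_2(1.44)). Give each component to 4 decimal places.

-1.1609, 1.2463

Euler on (x_1,x_2): x_1_{n+1} = x_1_n + h·x_1', x_2_{n+1} = x_2_n + h·x_2'.
1.300000: (-0.950000, 1.100000); f=(-1.506600, 1.045000) → (-1.160924, 1.246300)
(x_1(1.44), x_2(1.44)) ≈ (-1.1609, 1.2463)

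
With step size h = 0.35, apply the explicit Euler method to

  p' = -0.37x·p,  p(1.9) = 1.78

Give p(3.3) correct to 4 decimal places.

0.3898

Euler: p_{n+1} = p_n + h·f(x_n, p_n).
x=1.900000, p=1.780000: f=-1.251340 → p ← 1.780000 + 0.35·(-1.251340) = 1.342031
x=2.250000, p=1.342031: f=-1.117241 → p ← 1.342031 + 0.35·(-1.117241) = 0.950997
x=2.600000, p=0.950997: f=-0.914859 → p ← 0.950997 + 0.35·(-0.914859) = 0.630796
x=2.950000, p=0.630796: f=-0.688514 → p ← 0.630796 + 0.35·(-0.688514) = 0.389816
p(3.3) ≈ 0.3898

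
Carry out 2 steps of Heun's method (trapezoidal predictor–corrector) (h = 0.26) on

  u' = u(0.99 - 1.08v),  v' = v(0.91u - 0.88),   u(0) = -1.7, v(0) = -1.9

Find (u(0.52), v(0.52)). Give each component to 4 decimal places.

Heun on (u,v): k1 = f(t_n, state_n); k2 = f(t_n + h, state_n + h·k1); state_{n+1} = state_n + (h/2)·(k1 + k2).
0.000000: (-1.700000, -1.900000)
  k1 = (-5.171400, 4.611300)
  predictor → (-3.044564, -0.701062)
  k2 = (-5.319301, 2.559264)
  → (-3.063791, -0.967827)
0.260000: (-3.063791, -0.967827)
  k1 = (-6.235589, 3.550036)
  predictor → (-4.685044, -0.044817)
  k2 = (-4.864962, 0.230512)
  → (-4.506863, -0.476355)
(u(0.52), v(0.52)) ≈ (-4.5069, -0.4764)

-4.5069, -0.4764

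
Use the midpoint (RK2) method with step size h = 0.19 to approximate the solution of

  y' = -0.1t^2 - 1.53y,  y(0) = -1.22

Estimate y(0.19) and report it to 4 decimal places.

-0.9171

Midpoint: k1 = f(t_n, y_n); k2 = f(t_n + h/2, y_n + (h/2)·k1); y_{n+1} = y_n + h·k2.
t=0.000000, y=-1.220000:
  k1 = f(0.000000, -1.220000) = 1.866600
  k2 = f(0.095000, -1.042673) = 1.594387
  y ← -1.220000 + 0.19·1.594387 = -0.917066
y(0.19) ≈ -0.9171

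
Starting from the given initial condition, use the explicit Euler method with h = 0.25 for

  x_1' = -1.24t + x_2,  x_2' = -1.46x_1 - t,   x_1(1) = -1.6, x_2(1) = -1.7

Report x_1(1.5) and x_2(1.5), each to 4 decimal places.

-3.0640, -0.8262

Euler on (x_1,x_2): x_1_{n+1} = x_1_n + h·x_1', x_2_{n+1} = x_2_n + h·x_2'.
1.000000: (-1.600000, -1.700000); f=(-2.940000, 1.336000) → (-2.335000, -1.366000)
1.250000: (-2.335000, -1.366000); f=(-2.916000, 2.159100) → (-3.064000, -0.826225)
(x_1(1.5), x_2(1.5)) ≈ (-3.0640, -0.8262)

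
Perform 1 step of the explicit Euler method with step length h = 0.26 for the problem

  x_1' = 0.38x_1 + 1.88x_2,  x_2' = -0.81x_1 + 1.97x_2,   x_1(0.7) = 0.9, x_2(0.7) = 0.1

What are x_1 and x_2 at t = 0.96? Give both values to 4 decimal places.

Euler on (x_1,x_2): x_1_{n+1} = x_1_n + h·x_1', x_2_{n+1} = x_2_n + h·x_2'.
0.700000: (0.900000, 0.100000); f=(0.530000, -0.532000) → (1.037800, -0.038320)
(x_1(0.96), x_2(0.96)) ≈ (1.0378, -0.0383)

1.0378, -0.0383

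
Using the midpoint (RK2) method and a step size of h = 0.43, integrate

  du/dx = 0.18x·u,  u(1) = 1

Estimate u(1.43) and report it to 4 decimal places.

Midpoint: k1 = f(x_n, u_n); k2 = f(x_n + h/2, u_n + (h/2)·k1); u_{n+1} = u_n + h·k2.
x=1.000000, u=1.000000:
  k1 = f(1.000000, 1.000000) = 0.180000
  k2 = f(1.215000, 1.038700) = 0.227164
  u ← 1.000000 + 0.43·0.227164 = 1.097680
u(1.43) ≈ 1.0977

1.0977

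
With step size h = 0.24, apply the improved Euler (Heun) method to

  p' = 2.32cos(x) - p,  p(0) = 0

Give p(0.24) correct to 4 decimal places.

0.4820

Heun: k1 = f(x_n, p_n); k2 = f(x_n + h, p_n + h·k1); p_{n+1} = p_n + (h/2)·(k1 + k2).
x=0.000000, p=0.000000:
  k1 = f(0.000000, 0.000000) = 2.320000
  k2 = f(0.240000, 0.556800) = 1.696704
  p ← 0.000000 + (0.24/2)·(2.320000 + 1.696704) = 0.482004
p(0.24) ≈ 0.4820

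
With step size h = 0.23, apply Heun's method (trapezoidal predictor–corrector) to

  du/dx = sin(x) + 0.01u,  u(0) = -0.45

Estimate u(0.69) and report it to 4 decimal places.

-0.2249

Heun: k1 = f(x_n, u_n); k2 = f(x_n + h, u_n + h·k1); u_{n+1} = u_n + (h/2)·(k1 + k2).
x=0.000000, u=-0.450000:
  k1 = f(0.000000, -0.450000) = -0.004500
  k2 = f(0.230000, -0.451035) = 0.223467
  u ← -0.450000 + (0.23/2)·(-0.004500 + 0.223467) = -0.424819
x=0.230000, u=-0.424819:
  k1 = f(0.230000, -0.424819) = 0.223729
  k2 = f(0.460000, -0.373361) = 0.440214
  u ← -0.424819 + (0.23/2)·(0.223729 + 0.440214) = -0.348465
x=0.460000, u=-0.348465:
  k1 = f(0.460000, -0.348465) = 0.440463
  k2 = f(0.690000, -0.247159) = 0.634066
  u ← -0.348465 + (0.23/2)·(0.440463 + 0.634066) = -0.224894
u(0.69) ≈ -0.2249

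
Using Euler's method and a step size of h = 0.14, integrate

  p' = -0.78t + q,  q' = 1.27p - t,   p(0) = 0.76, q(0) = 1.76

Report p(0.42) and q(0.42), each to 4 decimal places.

1.5135, 2.2387

Euler on (p,q): p_{n+1} = p_n + h·p', q_{n+1} = q_n + h·q'.
0.000000: (0.760000, 1.760000); f=(1.760000, 0.965200) → (1.006400, 1.895128)
0.140000: (1.006400, 1.895128); f=(1.785928, 1.138128) → (1.256430, 2.054466)
0.280000: (1.256430, 2.054466); f=(1.836066, 1.315666) → (1.513479, 2.238659)
(p(0.42), q(0.42)) ≈ (1.5135, 2.2387)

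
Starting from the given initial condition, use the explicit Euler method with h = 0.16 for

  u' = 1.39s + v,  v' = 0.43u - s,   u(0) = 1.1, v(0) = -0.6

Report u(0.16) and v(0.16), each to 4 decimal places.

1.0040, -0.5243

Euler on (u,v): u_{n+1} = u_n + h·u', v_{n+1} = v_n + h·v'.
0.000000: (1.100000, -0.600000); f=(-0.600000, 0.473000) → (1.004000, -0.524320)
(u(0.16), v(0.16)) ≈ (1.0040, -0.5243)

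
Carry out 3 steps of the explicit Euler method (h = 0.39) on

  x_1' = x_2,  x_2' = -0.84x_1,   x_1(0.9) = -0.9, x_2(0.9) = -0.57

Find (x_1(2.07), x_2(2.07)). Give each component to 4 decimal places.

-1.1935, 0.4953

Euler on (x_1,x_2): x_1_{n+1} = x_1_n + h·x_1', x_2_{n+1} = x_2_n + h·x_2'.
0.900000: (-0.900000, -0.570000); f=(-0.570000, 0.756000) → (-1.122300, -0.275160)
1.290000: (-1.122300, -0.275160); f=(-0.275160, 0.942732) → (-1.229612, 0.092505)
1.680000: (-1.229612, 0.092505); f=(0.092505, 1.032874) → (-1.193535, 0.495327)
(x_1(2.07), x_2(2.07)) ≈ (-1.1935, 0.4953)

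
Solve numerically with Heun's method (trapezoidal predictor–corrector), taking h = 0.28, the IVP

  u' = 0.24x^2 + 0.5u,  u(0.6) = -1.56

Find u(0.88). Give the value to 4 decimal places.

Heun: k1 = f(x_n, u_n); k2 = f(x_n + h, u_n + h·k1); u_{n+1} = u_n + (h/2)·(k1 + k2).
x=0.600000, u=-1.560000:
  k1 = f(0.600000, -1.560000) = -0.693600
  k2 = f(0.880000, -1.754208) = -0.691248
  u ← -1.560000 + (0.28/2)·(-0.693600 + (-0.691248)) = -1.753879
u(0.88) ≈ -1.7539

-1.7539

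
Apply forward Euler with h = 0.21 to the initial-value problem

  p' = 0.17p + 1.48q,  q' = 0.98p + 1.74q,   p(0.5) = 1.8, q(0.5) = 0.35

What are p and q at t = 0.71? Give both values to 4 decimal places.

Euler on (p,q): p_{n+1} = p_n + h·p', q_{n+1} = q_n + h·q'.
0.500000: (1.800000, 0.350000); f=(0.824000, 2.373000) → (1.973040, 0.848330)
(p(0.71), q(0.71)) ≈ (1.9730, 0.8483)

1.9730, 0.8483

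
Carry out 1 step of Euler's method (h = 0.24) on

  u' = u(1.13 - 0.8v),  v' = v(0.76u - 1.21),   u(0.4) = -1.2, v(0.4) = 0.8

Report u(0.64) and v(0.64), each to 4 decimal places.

-1.3411, 0.3926

Euler on (u,v): u_{n+1} = u_n + h·u', v_{n+1} = v_n + h·v'.
0.400000: (-1.200000, 0.800000); f=(-0.588000, -1.697600) → (-1.341120, 0.392576)
(u(0.64), v(0.64)) ≈ (-1.3411, 0.3926)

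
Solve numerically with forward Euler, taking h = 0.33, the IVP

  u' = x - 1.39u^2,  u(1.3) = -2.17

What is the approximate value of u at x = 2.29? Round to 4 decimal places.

-58.7708

Euler: u_{n+1} = u_n + h·f(x_n, u_n).
x=1.300000, u=-2.170000: f=-5.245371 → u ← -2.170000 + 0.33·(-5.245371) = -3.900972
x=1.630000, u=-3.900972: f=-19.522444 → u ← -3.900972 + 0.33·(-19.522444) = -10.343379
x=1.960000, u=-10.343379: f=-146.749832 → u ← -10.343379 + 0.33·(-146.749832) = -58.770824
u(2.29) ≈ -58.7708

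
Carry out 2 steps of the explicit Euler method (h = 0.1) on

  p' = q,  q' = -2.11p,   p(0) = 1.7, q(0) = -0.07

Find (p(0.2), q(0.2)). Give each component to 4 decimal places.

Euler on (p,q): p_{n+1} = p_n + h·p', q_{n+1} = q_n + h·q'.
0.000000: (1.700000, -0.070000); f=(-0.070000, -3.587000) → (1.693000, -0.428700)
0.100000: (1.693000, -0.428700); f=(-0.428700, -3.572230) → (1.650130, -0.785923)
(p(0.2), q(0.2)) ≈ (1.6501, -0.7859)

1.6501, -0.7859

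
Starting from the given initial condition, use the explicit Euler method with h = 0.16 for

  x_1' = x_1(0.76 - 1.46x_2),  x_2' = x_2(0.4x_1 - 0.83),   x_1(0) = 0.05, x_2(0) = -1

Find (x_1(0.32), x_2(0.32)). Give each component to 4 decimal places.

0.0898, -0.7586

Euler on (x_1,x_2): x_1_{n+1} = x_1_n + h·x_1', x_2_{n+1} = x_2_n + h·x_2'.
0.000000: (0.050000, -1.000000); f=(0.111000, 0.810000) → (0.067760, -0.870400)
0.160000: (0.067760, -0.870400); f=(0.137606, 0.698841) → (0.089777, -0.758585)
(x_1(0.32), x_2(0.32)) ≈ (0.0898, -0.7586)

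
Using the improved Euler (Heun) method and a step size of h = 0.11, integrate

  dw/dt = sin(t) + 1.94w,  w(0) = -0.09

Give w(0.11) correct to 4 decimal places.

-0.1052

Heun: k1 = f(t_n, w_n); k2 = f(t_n + h, w_n + h·k1); w_{n+1} = w_n + (h/2)·(k1 + k2).
t=0.000000, w=-0.090000:
  k1 = f(0.000000, -0.090000) = -0.174600
  k2 = f(0.110000, -0.109206) = -0.102081
  w ← -0.090000 + (0.11/2)·(-0.174600 + (-0.102081)) = -0.105217
w(0.11) ≈ -0.1052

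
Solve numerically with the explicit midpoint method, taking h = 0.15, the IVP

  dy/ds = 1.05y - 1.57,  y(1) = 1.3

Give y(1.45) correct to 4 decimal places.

1.1826

Midpoint: k1 = f(s_n, y_n); k2 = f(s_n + h/2, y_n + (h/2)·k1); y_{n+1} = y_n + h·k2.
s=1.000000, y=1.300000:
  k1 = f(1.000000, 1.300000) = -0.205000
  k2 = f(1.075000, 1.284625) = -0.221144
  y ← 1.300000 + 0.15·(-0.221144) = 1.266828
s=1.150000, y=1.266828:
  k1 = f(1.150000, 1.266828) = -0.239830
  k2 = f(1.225000, 1.248841) = -0.258717
  y ← 1.266828 + 0.15·(-0.258717) = 1.228021
s=1.300000, y=1.228021:
  k1 = f(1.300000, 1.228021) = -0.280578
  k2 = f(1.375000, 1.206978) = -0.302674
  y ← 1.228021 + 0.15·(-0.302674) = 1.182620
y(1.45) ≈ 1.1826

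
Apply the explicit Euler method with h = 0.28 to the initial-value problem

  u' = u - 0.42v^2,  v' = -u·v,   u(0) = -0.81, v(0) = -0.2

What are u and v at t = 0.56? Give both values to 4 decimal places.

Euler on (u,v): u_{n+1} = u_n + h·u', v_{n+1} = v_n + h·v'.
0.000000: (-0.810000, -0.200000); f=(-0.826800, -0.162000) → (-1.041504, -0.245360)
0.280000: (-1.041504, -0.245360); f=(-1.066789, -0.255543) → (-1.340205, -0.316912)
(u(0.56), v(0.56)) ≈ (-1.3402, -0.3169)

-1.3402, -0.3169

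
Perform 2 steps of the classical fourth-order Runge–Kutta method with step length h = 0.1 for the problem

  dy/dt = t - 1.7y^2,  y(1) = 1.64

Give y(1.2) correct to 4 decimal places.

1.2032

RK4: k1 = f(t_n, y_n); k2 = f(t_n + h/2, y_n + (h/2)·k1); k3 = f(t_n + h/2, y_n + (h/2)·k2); k4 = f(t_n + h, y_n + h·k3); y_{n+1} = y_n + (h/6)·(k1 + 2k2 + 2k3 + k4).
t=1.000000, y=1.640000:
  k1 = f(1.000000, 1.640000) = -3.572320
  k2 = f(1.050000, 1.461384) = -2.580593
  k3 = f(1.050000, 1.510970) = -2.831153
  k4 = f(1.100000, 1.356885) = -2.029931
  y ← 1.640000 + (0.1/6)·(k1 + 2k2 + 2k3 + k4) = 1.366238
t=1.100000, y=1.366238:
  k1 = f(1.100000, 1.366238) = -2.073229
  k2 = f(1.150000, 1.262576) = -1.559968
  k3 = f(1.150000, 1.288239) = -1.671252
  k4 = f(1.200000, 1.199112) = -1.244380
  y ← 1.366238 + (0.1/6)·(k1 + 2k2 + 2k3 + k4) = 1.203237
y(1.2) ≈ 1.2032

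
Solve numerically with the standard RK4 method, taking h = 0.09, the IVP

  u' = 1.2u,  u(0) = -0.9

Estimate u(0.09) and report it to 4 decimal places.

-1.0026

RK4: k1 = f(s_n, u_n); k2 = f(s_n + h/2, u_n + (h/2)·k1); k3 = f(s_n + h/2, u_n + (h/2)·k2); k4 = f(s_n + h, u_n + h·k3); u_{n+1} = u_n + (h/6)·(k1 + 2k2 + 2k3 + k4).
s=0.000000, u=-0.900000:
  k1 = f(0.000000, -0.900000) = -1.080000
  k2 = f(0.045000, -0.948600) = -1.138320
  k3 = f(0.045000, -0.951224) = -1.141469
  k4 = f(0.090000, -1.002732) = -1.203279
  u ← -0.900000 + (0.09/6)·(k1 + 2k2 + 2k3 + k4) = -1.002643
u(0.09) ≈ -1.0026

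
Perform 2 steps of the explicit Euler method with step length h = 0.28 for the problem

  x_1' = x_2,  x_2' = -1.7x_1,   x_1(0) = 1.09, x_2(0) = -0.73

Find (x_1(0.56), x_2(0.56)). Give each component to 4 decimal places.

Euler on (x_1,x_2): x_1_{n+1} = x_1_n + h·x_1', x_2_{n+1} = x_2_n + h·x_2'.
0.000000: (1.090000, -0.730000); f=(-0.730000, -1.853000) → (0.885600, -1.248840)
0.280000: (0.885600, -1.248840); f=(-1.248840, -1.505520) → (0.535925, -1.670386)
(x_1(0.56), x_2(0.56)) ≈ (0.5359, -1.6704)

0.5359, -1.6704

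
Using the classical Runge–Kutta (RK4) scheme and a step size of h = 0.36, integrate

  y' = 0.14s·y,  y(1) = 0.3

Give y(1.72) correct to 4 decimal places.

RK4: k1 = f(s_n, y_n); k2 = f(s_n + h/2, y_n + (h/2)·k1); k3 = f(s_n + h/2, y_n + (h/2)·k2); k4 = f(s_n + h, y_n + h·k3); y_{n+1} = y_n + (h/6)·(k1 + 2k2 + 2k3 + k4).
s=1.000000, y=0.300000:
  k1 = f(1.000000, 0.300000) = 0.042000
  k2 = f(1.180000, 0.307560) = 0.050809
  k3 = f(1.180000, 0.309146) = 0.051071
  k4 = f(1.360000, 0.318386) = 0.060621
  y ← 0.300000 + (0.36/6)·(k1 + 2k2 + 2k3 + k4) = 0.318383
s=1.360000, y=0.318383:
  k1 = f(1.360000, 0.318383) = 0.060620
  k2 = f(1.540000, 0.329294) = 0.070996
  k3 = f(1.540000, 0.331162) = 0.071399
  k4 = f(1.720000, 0.344086) = 0.082856
  y ← 0.318383 + (0.36/6)·(k1 + 2k2 + 2k3 + k4) = 0.344079
y(1.72) ≈ 0.3441

0.3441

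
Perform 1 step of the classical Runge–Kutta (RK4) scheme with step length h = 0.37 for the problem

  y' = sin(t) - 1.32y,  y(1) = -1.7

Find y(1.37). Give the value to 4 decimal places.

RK4: k1 = f(t_n, y_n); k2 = f(t_n + h/2, y_n + (h/2)·k1); k3 = f(t_n + h/2, y_n + (h/2)·k2); k4 = f(t_n + h, y_n + h·k3); y_{n+1} = y_n + (h/6)·(k1 + 2k2 + 2k3 + k4).
t=1.000000, y=-1.700000:
  k1 = f(1.000000, -1.700000) = 3.085471
  k2 = f(1.185000, -1.129188) = 2.417027
  k3 = f(1.185000, -1.252850) = 2.580261
  k4 = f(1.370000, -0.745303) = 1.963709
  y ← -1.700000 + (0.37/6)·(k1 + 2k2 + 2k3 + k4) = -0.772302
y(1.37) ≈ -0.7723

-0.7723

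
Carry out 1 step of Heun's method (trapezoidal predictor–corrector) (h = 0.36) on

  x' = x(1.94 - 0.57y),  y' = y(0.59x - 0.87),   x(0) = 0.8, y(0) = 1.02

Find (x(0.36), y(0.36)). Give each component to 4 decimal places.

Heun on (x,y): k1 = f(t_n, state_n); k2 = f(t_n + h, state_n + h·k1); state_{n+1} = state_n + (h/2)·(k1 + k2).
0.000000: (0.800000, 1.020000)
  k1 = (1.086880, -0.405960)
  predictor → (1.191277, 0.873854)
  k2 = (1.717706, -0.146062)
  → (1.304825, 0.920636)
(x(0.36), y(0.36)) ≈ (1.3048, 0.9206)

1.3048, 0.9206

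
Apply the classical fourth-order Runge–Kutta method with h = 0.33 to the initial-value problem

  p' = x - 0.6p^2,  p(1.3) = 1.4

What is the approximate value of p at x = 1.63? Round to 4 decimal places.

1.4769

RK4: k1 = f(x_n, p_n); k2 = f(x_n + h/2, p_n + (h/2)·k1); k3 = f(x_n + h/2, p_n + (h/2)·k2); k4 = f(x_n + h, p_n + h·k3); p_{n+1} = p_n + (h/6)·(k1 + 2k2 + 2k3 + k4).
x=1.300000, p=1.400000:
  k1 = f(1.300000, 1.400000) = 0.124000
  k2 = f(1.465000, 1.420460) = 0.254376
  k3 = f(1.465000, 1.441972) = 0.217430
  k4 = f(1.630000, 1.471752) = 0.330368
  p ← 1.400000 + (0.33/6)·(k1 + 2k2 + 2k3 + k4) = 1.476889
p(1.63) ≈ 1.4769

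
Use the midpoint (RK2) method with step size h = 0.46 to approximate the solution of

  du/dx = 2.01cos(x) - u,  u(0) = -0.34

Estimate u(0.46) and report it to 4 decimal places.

0.4680

Midpoint: k1 = f(x_n, u_n); k2 = f(x_n + h/2, u_n + (h/2)·k1); u_{n+1} = u_n + h·k2.
x=0.000000, u=-0.340000:
  k1 = f(0.000000, -0.340000) = 2.350000
  k2 = f(0.230000, 0.200500) = 1.756569
  u ← -0.340000 + 0.46·1.756569 = 0.468022
u(0.46) ≈ 0.4680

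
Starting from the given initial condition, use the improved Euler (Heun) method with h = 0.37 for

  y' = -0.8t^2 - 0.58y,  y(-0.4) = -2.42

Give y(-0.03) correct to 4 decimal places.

Heun: k1 = f(t_n, y_n); k2 = f(t_n + h, y_n + h·k1); y_{n+1} = y_n + (h/2)·(k1 + k2).
t=-0.400000, y=-2.420000:
  k1 = f(-0.400000, -2.420000) = 1.275600
  k2 = f(-0.030000, -1.948028) = 1.129136
  y ← -2.420000 + (0.37/2)·(1.275600 + 1.129136) = -1.975124
y(-0.03) ≈ -1.9751

-1.9751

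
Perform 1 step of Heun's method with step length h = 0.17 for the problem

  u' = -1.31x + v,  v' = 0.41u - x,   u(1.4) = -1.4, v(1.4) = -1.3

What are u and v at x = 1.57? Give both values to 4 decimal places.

-1.9802, -1.6686

Heun on (u,v): k1 = f(x_n, state_n); k2 = f(x_n + h, state_n + h·k1); state_{n+1} = state_n + (h/2)·(k1 + k2).
1.400000: (-1.400000, -1.300000)
  k1 = (-3.134000, -1.974000)
  predictor → (-1.932780, -1.635580)
  k2 = (-3.692280, -2.362440)
  → (-1.980234, -1.668597)
(u(1.57), v(1.57)) ≈ (-1.9802, -1.6686)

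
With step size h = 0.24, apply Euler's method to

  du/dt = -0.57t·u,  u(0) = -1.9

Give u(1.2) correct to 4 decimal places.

Euler: u_{n+1} = u_n + h·f(t_n, u_n).
t=0.000000, u=-1.900000: f=0.000000 → u ← -1.900000 + 0.24·0.000000 = -1.900000
t=0.240000, u=-1.900000: f=0.259920 → u ← -1.900000 + 0.24·0.259920 = -1.837619
t=0.480000, u=-1.837619: f=0.502773 → u ← -1.837619 + 0.24·0.502773 = -1.716954
t=0.720000, u=-1.716954: f=0.704638 → u ← -1.716954 + 0.24·0.704638 = -1.547841
t=0.960000, u=-1.547841: f=0.846978 → u ← -1.547841 + 0.24·0.846978 = -1.344566
u(1.2) ≈ -1.3446

-1.3446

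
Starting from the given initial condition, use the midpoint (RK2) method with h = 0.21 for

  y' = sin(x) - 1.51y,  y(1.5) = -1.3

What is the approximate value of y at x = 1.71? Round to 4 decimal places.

Midpoint: k1 = f(x_n, y_n); k2 = f(x_n + h/2, y_n + (h/2)·k1); y_{n+1} = y_n + h·k2.
x=1.500000, y=-1.300000:
  k1 = f(1.500000, -1.300000) = 2.960495
  k2 = f(1.605000, -0.989148) = 2.493029
  y ← -1.300000 + 0.21·2.493029 = -0.776464
y(1.71) ≈ -0.7765

-0.7765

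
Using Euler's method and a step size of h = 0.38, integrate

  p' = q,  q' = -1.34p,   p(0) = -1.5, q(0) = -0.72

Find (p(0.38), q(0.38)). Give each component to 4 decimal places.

Euler on (p,q): p_{n+1} = p_n + h·p', q_{n+1} = q_n + h·q'.
0.000000: (-1.500000, -0.720000); f=(-0.720000, 2.010000) → (-1.773600, 0.043800)
(p(0.38), q(0.38)) ≈ (-1.7736, 0.0438)

-1.7736, 0.0438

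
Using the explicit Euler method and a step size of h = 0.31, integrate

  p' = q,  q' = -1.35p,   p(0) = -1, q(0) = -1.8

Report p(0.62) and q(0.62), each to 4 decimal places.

-1.9863, -0.7295

Euler on (p,q): p_{n+1} = p_n + h·p', q_{n+1} = q_n + h·q'.
0.000000: (-1.000000, -1.800000); f=(-1.800000, 1.350000) → (-1.558000, -1.381500)
0.310000: (-1.558000, -1.381500); f=(-1.381500, 2.103300) → (-1.986265, -0.729477)
(p(0.62), q(0.62)) ≈ (-1.9863, -0.7295)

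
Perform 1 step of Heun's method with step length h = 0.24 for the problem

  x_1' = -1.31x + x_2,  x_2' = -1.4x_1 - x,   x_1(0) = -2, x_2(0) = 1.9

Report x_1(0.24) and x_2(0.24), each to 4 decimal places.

Heun on (x_1,x_2): k1 = f(x_n, state_n); k2 = f(x_n + h, state_n + h·k1); state_{n+1} = state_n + (h/2)·(k1 + k2).
0.000000: (-2.000000, 1.900000)
  k1 = (1.900000, 2.800000)
  predictor → (-1.544000, 2.572000)
  k2 = (2.257600, 1.921600)
  → (-1.501088, 2.466592)
(x_1(0.24), x_2(0.24)) ≈ (-1.5011, 2.4666)

-1.5011, 2.4666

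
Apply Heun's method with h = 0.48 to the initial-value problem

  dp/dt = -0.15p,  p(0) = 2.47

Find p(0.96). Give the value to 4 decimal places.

Heun: k1 = f(t_n, p_n); k2 = f(t_n + h, p_n + h·k1); p_{n+1} = p_n + (h/2)·(k1 + k2).
t=0.000000, p=2.470000:
  k1 = f(0.000000, 2.470000) = -0.370500
  k2 = f(0.480000, 2.292160) = -0.343824
  p ← 2.470000 + (0.48/2)·(-0.370500 + (-0.343824)) = 2.298562
t=0.480000, p=2.298562:
  k1 = f(0.480000, 2.298562) = -0.344784
  k2 = f(0.960000, 2.133066) = -0.319960
  p ← 2.298562 + (0.48/2)·(-0.344784 + (-0.319960)) = 2.139024
p(0.96) ≈ 2.1390

2.1390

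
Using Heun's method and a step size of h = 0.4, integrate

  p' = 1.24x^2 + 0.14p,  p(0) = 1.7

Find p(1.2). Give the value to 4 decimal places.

Heun: k1 = f(x_n, p_n); k2 = f(x_n + h, p_n + h·k1); p_{n+1} = p_n + (h/2)·(k1 + k2).
x=0.000000, p=1.700000:
  k1 = f(0.000000, 1.700000) = 0.238000
  k2 = f(0.400000, 1.795200) = 0.449728
  p ← 1.700000 + (0.4/2)·(0.238000 + 0.449728) = 1.837546
x=0.400000, p=1.837546:
  k1 = f(0.400000, 1.837546) = 0.455656
  k2 = f(0.800000, 2.019808) = 1.076373
  p ← 1.837546 + (0.4/2)·(0.455656 + 1.076373) = 2.143952
x=0.800000, p=2.143952:
  k1 = f(0.800000, 2.143952) = 1.093753
  k2 = f(1.200000, 2.581453) = 2.147003
  p ← 2.143952 + (0.4/2)·(1.093753 + 2.147003) = 2.792103
p(1.2) ≈ 2.7921

2.7921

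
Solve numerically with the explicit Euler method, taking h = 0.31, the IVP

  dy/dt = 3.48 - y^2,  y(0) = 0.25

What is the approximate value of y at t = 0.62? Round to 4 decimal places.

1.8567

Euler: y_{n+1} = y_n + h·f(t_n, y_n).
t=0.000000, y=0.250000: f=3.417500 → y ← 0.250000 + 0.31·3.417500 = 1.309425
t=0.310000, y=1.309425: f=1.765406 → y ← 1.309425 + 0.31·1.765406 = 1.856701
y(0.62) ≈ 1.8567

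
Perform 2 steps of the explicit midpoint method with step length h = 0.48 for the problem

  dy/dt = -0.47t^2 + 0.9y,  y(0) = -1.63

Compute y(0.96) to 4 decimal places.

Midpoint: k1 = f(t_n, y_n); k2 = f(t_n + h/2, y_n + (h/2)·k1); y_{n+1} = y_n + h·k2.
t=0.000000, y=-1.630000:
  k1 = f(0.000000, -1.630000) = -1.467000
  k2 = f(0.240000, -1.982080) = -1.810944
  y ← -1.630000 + 0.48·(-1.810944) = -2.499253
t=0.480000, y=-2.499253:
  k1 = f(0.480000, -2.499253) = -2.357616
  k2 = f(0.720000, -3.065081) = -3.002221
  y ← -2.499253 + 0.48·(-3.002221) = -3.940319
y(0.96) ≈ -3.9403

-3.9403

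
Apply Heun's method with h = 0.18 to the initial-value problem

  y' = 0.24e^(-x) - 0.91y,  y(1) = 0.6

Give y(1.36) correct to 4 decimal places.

0.4555

Heun: k1 = f(x_n, y_n); k2 = f(x_n + h, y_n + h·k1); y_{n+1} = y_n + (h/2)·(k1 + k2).
x=1.000000, y=0.600000:
  k1 = f(1.000000, 0.600000) = -0.457709
  k2 = f(1.180000, 0.517612) = -0.397280
  y ← 0.600000 + (0.18/2)·(-0.457709 + (-0.397280)) = 0.523051
x=1.180000, y=0.523051:
  k1 = f(1.180000, 0.523051) = -0.402229
  k2 = f(1.360000, 0.450650) = -0.348493
  y ← 0.523051 + (0.18/2)·(-0.402229 + (-0.348493)) = 0.455486
y(1.36) ≈ 0.4555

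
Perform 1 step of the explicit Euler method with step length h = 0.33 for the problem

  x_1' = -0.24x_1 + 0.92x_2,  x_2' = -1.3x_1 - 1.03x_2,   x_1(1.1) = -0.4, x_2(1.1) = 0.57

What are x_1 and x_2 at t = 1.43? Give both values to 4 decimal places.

-0.1953, 0.5479

Euler on (x_1,x_2): x_1_{n+1} = x_1_n + h·x_1', x_2_{n+1} = x_2_n + h·x_2'.
1.100000: (-0.400000, 0.570000); f=(0.620400, -0.067100) → (-0.195268, 0.547857)
(x_1(1.43), x_2(1.43)) ≈ (-0.1953, 0.5479)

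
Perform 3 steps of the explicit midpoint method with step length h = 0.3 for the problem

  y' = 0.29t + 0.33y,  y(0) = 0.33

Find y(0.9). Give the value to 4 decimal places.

0.5723

Midpoint: k1 = f(t_n, y_n); k2 = f(t_n + h/2, y_n + (h/2)·k1); y_{n+1} = y_n + h·k2.
t=0.000000, y=0.330000:
  k1 = f(0.000000, 0.330000) = 0.108900
  k2 = f(0.150000, 0.346335) = 0.157791
  y ← 0.330000 + 0.3·0.157791 = 0.377337
t=0.300000, y=0.377337:
  k1 = f(0.300000, 0.377337) = 0.211521
  k2 = f(0.450000, 0.409065) = 0.265492
  y ← 0.377337 + 0.3·0.265492 = 0.456985
t=0.600000, y=0.456985:
  k1 = f(0.600000, 0.456985) = 0.324805
  k2 = f(0.750000, 0.505705) = 0.384383
  y ← 0.456985 + 0.3·0.384383 = 0.572299
y(0.9) ≈ 0.5723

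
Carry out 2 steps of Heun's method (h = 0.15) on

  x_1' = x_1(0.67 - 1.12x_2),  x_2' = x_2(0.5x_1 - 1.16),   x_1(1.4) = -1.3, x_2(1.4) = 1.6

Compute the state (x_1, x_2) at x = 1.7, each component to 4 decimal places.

-1.0512, 0.9597

Heun on (x_1,x_2): k1 = f(x_n, state_n); k2 = f(x_n + h, state_n + h·k1); state_{n+1} = state_n + (h/2)·(k1 + k2).
1.400000: (-1.300000, 1.600000)
  k1 = (1.458600, -2.896000)
  predictor → (-1.081210, 1.165600)
  k2 = (0.687079, -1.982225)
  → (-1.139074, 1.234133)
1.550000: (-1.139074, 1.234133)
  k1 = (0.811282, -2.134479)
  predictor → (-1.017382, 0.913961)
  k2 = (0.359783, -1.525119)
  → (-1.051244, 0.959663)
(x_1(1.7), x_2(1.7)) ≈ (-1.0512, 0.9597)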